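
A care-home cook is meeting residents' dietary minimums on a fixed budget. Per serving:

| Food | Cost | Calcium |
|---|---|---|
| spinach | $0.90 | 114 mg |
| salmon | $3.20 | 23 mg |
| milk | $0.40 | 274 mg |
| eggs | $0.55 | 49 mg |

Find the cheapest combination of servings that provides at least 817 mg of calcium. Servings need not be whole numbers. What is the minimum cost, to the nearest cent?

$1.19

Cost per mg of calcium: milk $0.0015, spinach $0.0079, eggs $0.0112, salmon $0.1391.
With no serving limits, use only milk: 817 mg / 274 mg = 2.982 servings × $0.40 = $1.19.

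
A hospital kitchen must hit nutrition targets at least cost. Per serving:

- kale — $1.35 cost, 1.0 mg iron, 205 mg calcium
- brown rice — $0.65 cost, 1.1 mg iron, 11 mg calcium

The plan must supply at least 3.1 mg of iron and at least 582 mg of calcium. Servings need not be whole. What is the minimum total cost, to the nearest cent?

Two binding constraints pin down two serving amounts, so the optimal mix uses at most two foods. The candidates are each food alone (scaled to the tighter of iron/calcium) and each pair with both constraints tight.
kale only: max(3.1/1.0, 582/205) = 3.1 servings → $4.18.
brown rice only: max(3.1/1.1, 582/11) = 52.91 servings → $34.39.
kale + brown rice with both tight: 2.826 servings and 0.2494 servings → $3.98.
The minimum over all feasible corners is $3.98.

$3.98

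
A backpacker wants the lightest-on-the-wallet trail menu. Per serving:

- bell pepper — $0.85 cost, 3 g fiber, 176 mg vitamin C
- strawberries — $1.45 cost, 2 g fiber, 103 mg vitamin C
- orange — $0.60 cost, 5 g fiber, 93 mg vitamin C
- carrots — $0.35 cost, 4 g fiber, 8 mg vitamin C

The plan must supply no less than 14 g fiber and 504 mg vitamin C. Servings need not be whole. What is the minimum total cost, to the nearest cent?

$2.67

For a min-cost LP with two ≥-constraints, a basic feasible solution has at most two positive variables.
bell pepper only: max(14/3, 504/176) = 4.667 servings → $3.97.
strawberries only: max(14/2, 504/103) = 7 servings → $10.15.
orange only: max(14/5, 504/93) = 5.419 servings → $3.25.
carrots only: max(14/4, 504/8) = 63 servings → $22.05.
bell pepper + strawberries with both targets exact would need a negative amount; discard.
bell pepper + orange with both tight: 2.027 servings and 1.584 servings → $2.67.
bell pepper + carrots with both tight: 2.8 servings and 1.4 servings → $2.87.
strawberries + orange with both tight: 3.702 servings and 1.319 servings → $6.16.
strawberries + carrots with both tight: 4.808 servings and 1.096 servings → $7.36.
orange + carrots: the both-tight solution has a negative serving — not a feasible corner.
The minimum over all feasible corners is $2.67.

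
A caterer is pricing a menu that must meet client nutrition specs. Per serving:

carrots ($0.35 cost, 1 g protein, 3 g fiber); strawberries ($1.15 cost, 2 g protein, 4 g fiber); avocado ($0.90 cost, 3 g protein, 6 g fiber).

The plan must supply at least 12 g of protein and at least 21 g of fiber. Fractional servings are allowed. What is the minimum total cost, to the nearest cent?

carrots only: max(12/1, 21/3) = 12 servings → $4.20.
strawberries only: max(12/2, 21/4) = 6 servings → $6.90.
avocado only: max(12/3, 21/6) = 4 servings → $3.60.
carrots + strawberries: intersection lies outside the first quadrant.
carrots + avocado: intersection lies outside the first quadrant.
strawberries + avocado (both tight): parallel constraints — no distinct corner.
Cheapest feasible corner: $3.60.

$3.60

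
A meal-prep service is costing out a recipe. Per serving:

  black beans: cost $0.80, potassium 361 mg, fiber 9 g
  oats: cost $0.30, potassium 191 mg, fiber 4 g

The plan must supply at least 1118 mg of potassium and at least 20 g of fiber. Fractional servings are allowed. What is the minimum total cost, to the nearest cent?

$1.76

With two linear requirements the optimum uses one or two foods; enumerate the corners.
black beans only: max(1118/361, 20/9) = 3.097 servings → $2.48.
oats only: max(1118/191, 20/4) = 5.853 servings → $1.76.
black beans + oats with both targets exact would need a negative amount; discard.
So the least-cost plan costs $1.76.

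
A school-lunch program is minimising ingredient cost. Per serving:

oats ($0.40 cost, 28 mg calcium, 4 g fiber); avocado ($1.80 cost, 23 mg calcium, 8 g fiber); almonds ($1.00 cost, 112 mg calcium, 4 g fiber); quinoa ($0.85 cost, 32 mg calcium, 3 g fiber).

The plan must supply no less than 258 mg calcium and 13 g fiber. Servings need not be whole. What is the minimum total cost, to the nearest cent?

At the optimum either one food covers both requirements or two foods hit both targets exactly; no other combination can be cheaper.
oats only: max(258/28, 13/4) = 9.214 servings → $3.69.
avocado only: max(258/23, 13/8) = 11.22 servings → $20.19.
almonds only: max(258/112, 13/4) = 3.25 servings → $3.25.
quinoa only: max(258/32, 13/3) = 8.062 servings → $6.85.
oats + avocado: the both-tight solution has a negative serving — not a feasible corner.
oats + almonds with both tight: 1.262 servings and 1.988 servings → $2.49.
oats + quinoa with both targets exact would need a negative amount; discard.
avocado + almonds with both tight: 0.5274 servings and 2.195 servings → $3.14.
avocado + quinoa with both targets exact would need a negative amount; discard.
almonds + quinoa with both tight: 1.721 servings and 2.038 servings → $3.45.
So the least-cost plan costs $2.49.

$2.49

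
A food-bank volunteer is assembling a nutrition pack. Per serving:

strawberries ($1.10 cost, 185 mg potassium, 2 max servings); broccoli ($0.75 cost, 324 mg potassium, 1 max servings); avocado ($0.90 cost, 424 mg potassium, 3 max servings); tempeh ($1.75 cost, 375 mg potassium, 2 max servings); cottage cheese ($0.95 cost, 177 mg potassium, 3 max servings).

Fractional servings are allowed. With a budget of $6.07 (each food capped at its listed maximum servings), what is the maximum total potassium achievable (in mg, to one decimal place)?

Potassium per dollar: avocado 471.1, broccoli 432, tempeh 214.3, cottage cheese 186.3, strawberries 168.2.
Take 3 servings of avocado: spends $2.70, +1272.0 mg potassium (running total 1272.0 mg).
Take 1 serving of broccoli: spends $0.75, +324.0 mg potassium (running total 1596.0 mg).
Take 1.497 servings of tempeh: spends $2.62, +561.4 mg potassium (running total 2157.4 mg).
Filling greedily by potassium-per-dollar is optimal for one linear limit, giving 2157.4 mg.

2157.4 mg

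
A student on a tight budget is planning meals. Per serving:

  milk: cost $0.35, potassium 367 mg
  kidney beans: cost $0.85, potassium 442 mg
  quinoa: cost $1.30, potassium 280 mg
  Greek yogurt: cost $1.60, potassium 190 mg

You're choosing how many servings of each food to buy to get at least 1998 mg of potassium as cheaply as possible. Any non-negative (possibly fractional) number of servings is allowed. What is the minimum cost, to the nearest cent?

Cost per mg of potassium: milk $0.0010, kidney beans $0.0019, quinoa $0.0046, Greek yogurt $0.0084.
With no serving limits, use only milk: 1998 mg / 367 mg = 5.444 servings × $0.35 = $1.91.

$1.91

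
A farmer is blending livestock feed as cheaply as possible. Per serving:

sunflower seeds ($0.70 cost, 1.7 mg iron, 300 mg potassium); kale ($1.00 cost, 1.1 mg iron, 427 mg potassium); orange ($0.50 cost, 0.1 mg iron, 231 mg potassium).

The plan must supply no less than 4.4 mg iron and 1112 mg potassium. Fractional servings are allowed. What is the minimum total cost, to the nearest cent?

$2.53

Minimising a linear cost over {iron ≥ 4.4, potassium ≥ 1112, servings ≥ 0} — the optimum is at a vertex, using one or two foods.
sunflower seeds only: max(4.4/1.7, 1112/300) = 3.707 servings → $2.59.
kale only: max(4.4/1.1, 1112/427) = 4 servings → $4.00.
orange only: max(4.4/0.1, 1112/231) = 44 servings → $22.00.
sunflower seeds + kale with both tight: 1.656 servings and 1.441 servings → $2.60.
sunflower seeds + orange with both tight: 2.496 servings and 1.573 servings → $2.53.
kale + orange with both targets exact would need a negative amount; discard.
Cheapest feasible corner: $2.53.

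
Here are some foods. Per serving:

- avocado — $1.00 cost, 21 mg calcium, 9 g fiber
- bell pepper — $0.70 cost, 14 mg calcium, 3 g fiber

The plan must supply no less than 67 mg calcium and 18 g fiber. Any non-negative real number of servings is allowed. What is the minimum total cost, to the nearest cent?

$3.19

With two linear requirements the optimum uses one or two foods; enumerate the corners.
avocado only: max(67/21, 18/9) = 3.19 servings → $3.19.
bell pepper only: max(67/14, 18/3) = 6 servings → $4.20.
avocado + bell pepper with both tight: 0.8095 servings and 3.571 servings → $3.31.
The minimum over all feasible corners is $3.19.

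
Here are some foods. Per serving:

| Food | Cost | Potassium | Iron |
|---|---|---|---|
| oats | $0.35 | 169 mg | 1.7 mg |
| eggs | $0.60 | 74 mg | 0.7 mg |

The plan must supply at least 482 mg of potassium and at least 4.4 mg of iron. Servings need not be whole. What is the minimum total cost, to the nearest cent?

oats only: max(482/169, 4.4/1.7) = 2.852 servings → $1.00.
eggs only: max(482/74, 4.4/0.7) = 6.514 servings → $3.91.
oats + eggs: intersection lies outside the first quadrant.
The minimum over all feasible corners is $1.00.

$1.00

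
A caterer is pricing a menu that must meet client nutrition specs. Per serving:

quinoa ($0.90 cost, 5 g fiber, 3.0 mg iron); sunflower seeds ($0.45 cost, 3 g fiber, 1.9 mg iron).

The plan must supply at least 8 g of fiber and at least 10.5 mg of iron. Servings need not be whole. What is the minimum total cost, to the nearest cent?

$2.49

A basic optimal solution has at most two foods positive. Try each food alone and each pair with both targets met exactly.
quinoa only: max(8/5, 10.5/3.0) = 3.5 servings → $3.15.
sunflower seeds only: max(8/3, 10.5/1.9) = 5.526 servings → $2.49.
quinoa + sunflower seeds with both targets exact would need a negative amount; discard.
The minimum over all feasible corners is $2.49.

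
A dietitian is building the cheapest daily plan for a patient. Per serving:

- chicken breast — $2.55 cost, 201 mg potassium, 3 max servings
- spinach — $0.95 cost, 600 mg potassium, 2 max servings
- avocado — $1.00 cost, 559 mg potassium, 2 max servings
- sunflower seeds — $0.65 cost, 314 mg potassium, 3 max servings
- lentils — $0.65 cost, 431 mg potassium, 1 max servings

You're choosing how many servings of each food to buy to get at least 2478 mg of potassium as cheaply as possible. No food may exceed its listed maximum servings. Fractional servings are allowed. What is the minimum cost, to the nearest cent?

Cost per mg of potassium: lentils $0.0015, spinach $0.0016, avocado $0.0018, sunflower seeds $0.0021, chicken breast $0.0127.
Take 1 serving of lentils: +431.0 mg potassium for $0.65 (total $0.65, still need 2047.0 mg).
Take 2 servings of spinach: +1200.0 mg potassium for $1.90 (total $2.55, still need 847.0 mg).
Take 1.515 servings of avocado: +847.0 mg potassium for $1.52 (total $4.07, still need 0.0 mg).
Greedy by cheapest-per-mg is optimal for a single linear constraint, so the minimum cost is $4.07.

$4.07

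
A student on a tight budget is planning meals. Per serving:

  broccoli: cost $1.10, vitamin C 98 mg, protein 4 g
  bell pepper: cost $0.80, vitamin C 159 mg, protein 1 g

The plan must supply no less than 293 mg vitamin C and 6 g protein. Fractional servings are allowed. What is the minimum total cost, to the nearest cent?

$2.22

broccoli only: max(293/98, 6/4) = 2.99 servings → $3.29.
bell pepper only: max(293/159, 6/1) = 6 servings → $4.80.
broccoli + bell pepper with both tight: 1.229 servings and 1.086 servings → $2.22.
Cheapest feasible corner: $2.22.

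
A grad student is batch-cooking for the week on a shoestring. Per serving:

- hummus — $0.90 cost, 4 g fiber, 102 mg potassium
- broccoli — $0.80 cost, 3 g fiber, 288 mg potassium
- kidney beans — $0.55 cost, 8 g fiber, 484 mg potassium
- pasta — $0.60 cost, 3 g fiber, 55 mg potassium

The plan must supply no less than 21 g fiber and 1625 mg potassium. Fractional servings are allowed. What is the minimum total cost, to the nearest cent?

$1.85

At the optimum either one food covers both requirements or two foods hit both targets exactly; no other combination can be cheaper.
hummus only: max(21/4, 1625/102) = 15.93 servings → $14.34.
broccoli only: max(21/3, 1625/288) = 7 servings → $5.60.
kidney beans only: max(21/8, 1625/484) = 3.357 servings → $1.85.
pasta only: max(21/3, 1625/55) = 29.55 servings → $17.73.
hummus + broccoli with both tight: 1.387 servings and 5.151 servings → $5.37.
hummus + kidney beans: intersection lies outside the first quadrant.
hummus + pasta: intersection lies outside the first quadrant.
broccoli + kidney beans with both tight: 3.329 servings and 1.377 servings → $3.42.
broccoli + pasta with both tight: 5.322 servings and 1.678 servings → $5.26.
kidney beans + pasta: the both-tight solution has a negative serving — not a feasible corner.
So the least-cost plan costs $1.85.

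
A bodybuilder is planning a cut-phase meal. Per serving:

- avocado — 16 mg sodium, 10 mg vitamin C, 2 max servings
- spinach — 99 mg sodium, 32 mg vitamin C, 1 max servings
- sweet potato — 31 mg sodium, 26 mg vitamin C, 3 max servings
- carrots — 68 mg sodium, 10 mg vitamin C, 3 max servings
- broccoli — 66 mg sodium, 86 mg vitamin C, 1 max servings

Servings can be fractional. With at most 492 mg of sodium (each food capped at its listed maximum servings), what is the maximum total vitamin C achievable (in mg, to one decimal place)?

Vitamin C per mg sodium: broccoli 1.303, sweet potato 0.8387, avocado 0.625, spinach 0.3232, carrots 0.1471.
Take 1 serving of broccoli: uses 66 mg sodium, +86.0 mg vitamin C (running total 86.0 mg).
Take 3 servings of sweet potato: uses 93 mg sodium, +78.0 mg vitamin C (running total 164.0 mg).
Take 2 servings of avocado: uses 32 mg sodium, +20.0 mg vitamin C (running total 184.0 mg).
Take 1 serving of spinach: uses 99 mg sodium, +32.0 mg vitamin C (running total 216.0 mg).
Take 2.971 servings of carrots: uses 202 mg sodium, +29.7 mg vitamin C (running total 245.7 mg).
Filling greedily by vitamin C-per-mg sodium is optimal for one linear limit, giving 245.7 mg.

245.7 mg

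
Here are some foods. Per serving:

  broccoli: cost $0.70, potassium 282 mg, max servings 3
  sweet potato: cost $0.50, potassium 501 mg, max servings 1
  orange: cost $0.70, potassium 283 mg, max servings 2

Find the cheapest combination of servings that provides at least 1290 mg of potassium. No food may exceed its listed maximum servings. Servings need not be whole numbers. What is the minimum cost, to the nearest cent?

$2.45

Cost per mg of potassium: sweet potato $0.0010, orange $0.0025, broccoli $0.0025.
Take 1 serving of sweet potato: +501.0 mg potassium for $0.50 (total $0.50, still need 789.0 mg).
Take 2 servings of orange: +566.0 mg potassium for $1.40 (total $1.90, still need 223.0 mg).
Take 0.7908 servings of broccoli: +223.0 mg potassium for $0.55 (total $2.45, still need 0.0 mg).
Greedy by cheapest-per-mg is optimal for a single linear constraint, so the minimum cost is $2.45.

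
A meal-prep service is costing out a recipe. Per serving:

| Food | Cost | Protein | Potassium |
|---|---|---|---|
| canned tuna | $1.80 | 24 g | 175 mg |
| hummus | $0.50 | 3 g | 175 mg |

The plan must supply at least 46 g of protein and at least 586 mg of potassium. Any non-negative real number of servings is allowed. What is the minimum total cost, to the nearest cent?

$3.90

The cheapest plan sits at a corner of the feasible region — with two constraints it uses at most two foods.
canned tuna only: max(46/24, 586/175) = 3.349 servings → $6.03.
hummus only: max(46/3, 586/175) = 15.33 servings → $7.67.
canned tuna + hummus with both tight: 1.712 servings and 1.636 servings → $3.90.
Cheapest feasible corner: $3.90.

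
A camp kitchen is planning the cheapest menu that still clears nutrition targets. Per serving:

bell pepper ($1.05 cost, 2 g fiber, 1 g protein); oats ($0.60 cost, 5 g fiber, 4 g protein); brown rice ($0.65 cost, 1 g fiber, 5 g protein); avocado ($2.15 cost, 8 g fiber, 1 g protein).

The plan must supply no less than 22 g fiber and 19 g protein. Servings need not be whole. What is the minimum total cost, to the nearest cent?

$2.82

Check every corner: each single food scaled to meet both minima, and each pair solved so both constraints bind.
bell pepper only: max(22/2, 19/1) = 19 servings → $19.95.
oats only: max(22/5, 19/4) = 4.75 servings → $2.85.
brown rice only: max(22/1, 19/5) = 22 servings → $14.30.
avocado only: max(22/8, 19/1) = 19 servings → $40.85.
bell pepper + oats with both targets exact would need a negative amount; discard.
bell pepper + brown rice with both tight: 10.11 servings and 1.778 servings → $11.77.
bell pepper + avocado with both targets exact would need a negative amount; discard.
oats + brown rice with both tight: 4.333 servings and 0.3333 servings → $2.82.
oats + avocado with both targets exact would need a negative amount; discard.
brown rice + avocado with both tight: 3.333 servings and 2.333 servings → $7.18.
The minimum over all feasible corners is $2.82.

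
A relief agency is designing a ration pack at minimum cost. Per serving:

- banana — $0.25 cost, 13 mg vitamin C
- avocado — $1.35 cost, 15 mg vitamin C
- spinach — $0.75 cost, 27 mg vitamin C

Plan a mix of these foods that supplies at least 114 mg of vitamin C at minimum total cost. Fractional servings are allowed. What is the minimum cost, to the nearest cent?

$2.19

Cost per mg of vitamin C: banana $0.0192, spinach $0.0278, avocado $0.0900.
With no serving limits, use only banana: 114 mg / 13 mg = 8.769 servings × $0.25 = $2.19.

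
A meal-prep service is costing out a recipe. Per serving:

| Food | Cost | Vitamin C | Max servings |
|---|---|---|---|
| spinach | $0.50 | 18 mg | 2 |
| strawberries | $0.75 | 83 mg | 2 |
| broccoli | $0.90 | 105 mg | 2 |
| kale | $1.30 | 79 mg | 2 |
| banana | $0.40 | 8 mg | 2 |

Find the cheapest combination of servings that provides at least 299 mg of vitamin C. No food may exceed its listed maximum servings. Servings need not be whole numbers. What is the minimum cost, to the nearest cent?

$2.60

Cost per mg of vitamin C: broccoli $0.0086, strawberries $0.0090, kale $0.0165, spinach $0.0278, banana $0.0500.
Take 2 servings of broccoli: +210.0 mg vitamin C for $1.80 (total $1.80, still need 89.0 mg).
Take 1.072 servings of strawberries: +89.0 mg vitamin C for $0.80 (total $2.60, still need 0.0 mg).
Greedy by cheapest-per-mg is optimal for a single linear constraint, so the minimum cost is $2.60.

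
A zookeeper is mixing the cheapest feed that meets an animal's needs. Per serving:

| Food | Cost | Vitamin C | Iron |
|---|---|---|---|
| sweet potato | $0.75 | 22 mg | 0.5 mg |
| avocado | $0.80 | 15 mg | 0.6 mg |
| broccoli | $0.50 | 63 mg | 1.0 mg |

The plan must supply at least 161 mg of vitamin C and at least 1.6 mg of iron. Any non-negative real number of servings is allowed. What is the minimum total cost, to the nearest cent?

$1.28

sweet potato only: max(161/22, 1.6/0.5) = 7.318 servings → $5.49.
avocado only: max(161/15, 1.6/0.6) = 10.73 servings → $8.59.
broccoli only: max(161/63, 1.6/1.0) = 2.556 servings → $1.28.
sweet potato + avocado: intersection lies outside the first quadrant.
sweet potato + broccoli: the both-tight solution has a negative serving — not a feasible corner.
avocado + broccoli: the both-tight solution has a negative serving — not a feasible corner.
Cheapest feasible corner: $1.28.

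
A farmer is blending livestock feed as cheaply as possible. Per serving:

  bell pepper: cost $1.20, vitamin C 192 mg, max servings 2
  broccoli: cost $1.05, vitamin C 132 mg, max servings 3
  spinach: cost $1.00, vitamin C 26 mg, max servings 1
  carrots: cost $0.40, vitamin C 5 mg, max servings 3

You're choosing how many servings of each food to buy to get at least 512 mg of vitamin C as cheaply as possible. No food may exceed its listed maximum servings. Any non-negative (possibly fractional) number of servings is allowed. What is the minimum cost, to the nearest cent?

Cost per mg of vitamin C: bell pepper $0.0063, broccoli $0.0080, spinach $0.0385, carrots $0.0800.
Take 2 servings of bell pepper: +384.0 mg vitamin C for $2.40 (total $2.40, still need 128.0 mg).
Take 0.9697 servings of broccoli: +128.0 mg vitamin C for $1.02 (total $3.42, still need 0.0 mg).
Greedy by cheapest-per-mg is optimal for a single linear constraint, so the minimum cost is $3.42.

$3.42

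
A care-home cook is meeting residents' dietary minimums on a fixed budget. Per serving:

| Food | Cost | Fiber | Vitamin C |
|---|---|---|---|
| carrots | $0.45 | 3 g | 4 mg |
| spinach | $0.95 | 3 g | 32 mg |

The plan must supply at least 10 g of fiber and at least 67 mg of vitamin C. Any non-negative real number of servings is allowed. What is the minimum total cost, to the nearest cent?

$2.46

With two linear requirements the optimum uses one or two foods; enumerate the corners.
carrots only: max(10/3, 67/4) = 16.75 servings → $7.54.
spinach only: max(10/3, 67/32) = 3.333 servings → $3.17.
carrots + spinach with both tight: 1.417 servings and 1.917 servings → $2.46.
Cheapest feasible corner: $2.46.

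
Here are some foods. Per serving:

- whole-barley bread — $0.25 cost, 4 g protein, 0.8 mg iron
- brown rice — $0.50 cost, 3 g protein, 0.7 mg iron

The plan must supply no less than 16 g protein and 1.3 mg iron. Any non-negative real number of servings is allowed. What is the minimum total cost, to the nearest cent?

$1.00

Minimising a linear cost over {protein ≥ 16, iron ≥ 1.3, servings ≥ 0} — the optimum is at a vertex, using one or two foods.
whole-barley bread only: max(16/4, 1.3/0.8) = 4 servings → $1.00.
brown rice only: max(16/3, 1.3/0.7) = 5.333 servings → $2.67.
whole-barley bread + brown rice: intersection lies outside the first quadrant.
The minimum over all feasible corners is $1.00.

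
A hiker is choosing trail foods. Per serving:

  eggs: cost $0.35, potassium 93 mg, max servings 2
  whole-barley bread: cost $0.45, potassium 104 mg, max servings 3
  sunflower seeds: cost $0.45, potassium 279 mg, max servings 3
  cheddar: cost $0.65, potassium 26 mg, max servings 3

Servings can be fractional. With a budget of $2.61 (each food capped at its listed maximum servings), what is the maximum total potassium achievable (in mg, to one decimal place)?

Potassium per dollar: sunflower seeds 620, eggs 265.7, whole-barley bread 231.1, cheddar 40.
Take 3 servings of sunflower seeds: spends $1.35, +837.0 mg potassium (running total 837.0 mg).
Take 2 servings of eggs: spends $0.70, +186.0 mg potassium (running total 1023.0 mg).
Take 1.244 servings of whole-barley bread: spends $0.56, +129.4 mg potassium (running total 1152.4 mg).
Greedy by best ratio exhausts the cost allowance optimally: 1152.4 mg.

1152.4 mg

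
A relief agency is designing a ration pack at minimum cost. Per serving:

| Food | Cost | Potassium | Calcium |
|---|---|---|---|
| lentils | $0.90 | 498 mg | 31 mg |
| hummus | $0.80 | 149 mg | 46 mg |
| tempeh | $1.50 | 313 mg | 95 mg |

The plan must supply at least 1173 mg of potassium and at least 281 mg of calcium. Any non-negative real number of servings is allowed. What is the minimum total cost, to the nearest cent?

$4.69

lentils only: max(1173/498, 281/31) = 9.065 servings → $8.16.
hummus only: max(1173/149, 281/46) = 7.872 servings → $6.30.
tempeh only: max(1173/313, 281/95) = 3.748 servings → $5.62.
lentils + hummus with both tight: 0.661 servings and 5.663 servings → $5.13.
lentils + tempeh with both tight: 0.6244 servings and 2.754 servings → $4.69.
hummus + tempeh: intersection lies outside the first quadrant.
So the least-cost plan costs $4.69.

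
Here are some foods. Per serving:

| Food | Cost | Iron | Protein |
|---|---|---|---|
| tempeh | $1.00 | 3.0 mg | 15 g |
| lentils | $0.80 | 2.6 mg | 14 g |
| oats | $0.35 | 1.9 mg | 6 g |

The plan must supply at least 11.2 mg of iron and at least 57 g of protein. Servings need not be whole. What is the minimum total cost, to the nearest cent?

$3.26

The cheapest plan sits at a corner of the feasible region — with two constraints it uses at most two foods.
tempeh only: max(11.2/3.0, 57/15) = 3.8 servings → $3.80.
lentils only: max(11.2/2.6, 57/14) = 4.308 servings → $3.45.
oats only: max(11.2/1.9, 57/6) = 9.5 servings → $3.33.
tempeh + lentils with both tight: 2.867 servings and 1 serving → $3.67.
tempeh + oats: intersection lies outside the first quadrant.
lentils + oats with both tight: 3.736 servings and 0.7818 servings → $3.26.
So the least-cost plan costs $3.26.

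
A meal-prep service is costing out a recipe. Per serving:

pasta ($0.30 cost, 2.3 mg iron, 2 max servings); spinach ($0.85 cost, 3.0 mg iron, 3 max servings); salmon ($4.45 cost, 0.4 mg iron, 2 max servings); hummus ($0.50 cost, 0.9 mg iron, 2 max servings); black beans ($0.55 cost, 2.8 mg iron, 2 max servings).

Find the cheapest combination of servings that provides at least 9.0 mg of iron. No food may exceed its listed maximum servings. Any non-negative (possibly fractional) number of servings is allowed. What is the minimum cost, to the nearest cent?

$1.46

Cost per mg of iron: pasta $0.1304, black beans $0.1964, spinach $0.2833, hummus $0.5556, salmon $11.1250.
Take 2 servings of pasta: +4.6 mg iron for $0.60 (total $0.60, still need 4.4 mg).
Take 1.571 servings of black beans: +4.4 mg iron for $0.86 (total $1.46, still need 0.0 mg).
Greedy by cheapest-per-mg is optimal for a single linear constraint, so the minimum cost is $1.46.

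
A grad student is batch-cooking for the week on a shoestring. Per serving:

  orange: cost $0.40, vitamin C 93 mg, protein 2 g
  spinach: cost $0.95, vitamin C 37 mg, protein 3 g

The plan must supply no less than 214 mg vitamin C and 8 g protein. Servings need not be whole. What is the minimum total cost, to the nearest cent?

$1.60

Compare the cost at each extreme point of the feasible region.
orange only: max(214/93, 8/2) = 4 servings → $1.60.
spinach only: max(214/37, 8/3) = 5.784 servings → $5.49.
orange + spinach with both tight: 1.688 servings and 1.541 servings → $2.14.
Cheapest feasible corner: $1.60.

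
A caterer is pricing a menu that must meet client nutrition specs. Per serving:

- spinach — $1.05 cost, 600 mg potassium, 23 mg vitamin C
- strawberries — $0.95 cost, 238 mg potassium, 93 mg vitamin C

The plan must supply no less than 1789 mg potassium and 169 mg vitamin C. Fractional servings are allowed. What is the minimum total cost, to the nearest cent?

The cheapest plan sits at a corner of the feasible region — with two constraints it uses at most two foods.
spinach only: max(1789/600, 169/23) = 7.348 servings → $7.72.
strawberries only: max(1789/238, 169/93) = 7.517 servings → $7.14.
spinach + strawberries with both tight: 2.507 servings and 1.197 servings → $3.77.
Cheapest feasible corner: $3.77.

$3.77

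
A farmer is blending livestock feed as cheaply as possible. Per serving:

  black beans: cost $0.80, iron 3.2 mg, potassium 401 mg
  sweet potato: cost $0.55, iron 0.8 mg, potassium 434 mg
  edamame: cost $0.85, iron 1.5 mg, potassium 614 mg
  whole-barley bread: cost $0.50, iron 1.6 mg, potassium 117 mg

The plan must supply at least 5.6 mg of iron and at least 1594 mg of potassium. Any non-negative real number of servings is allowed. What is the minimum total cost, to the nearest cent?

$2.34

Minimising a linear cost over {iron ≥ 5.6, potassium ≥ 1594, servings ≥ 0} — the optimum is at a vertex, using one or two foods.
black beans only: max(5.6/3.2, 1594/401) = 3.975 servings → $3.18.
sweet potato only: max(5.6/0.8, 1594/434) = 7 servings → $3.85.
edamame only: max(5.6/1.5, 1594/614) = 3.733 servings → $3.17.
whole-barley bread only: max(5.6/1.6, 1594/117) = 13.62 servings → $6.81.
black beans + sweet potato with both tight: 1.082 servings and 2.673 servings → $2.34.
black beans + edamame with both tight: 0.7683 servings and 2.094 servings → $2.39.
black beans + whole-barley bread: intersection lies outside the first quadrant.
sweet potato + edamame: intersection lies outside the first quadrant.
sweet potato + whole-barley bread with both tight: 3.154 servings and 1.923 servings → $2.70.
edamame + whole-barley bread with both tight: 2.349 servings and 1.298 servings → $2.65.
So the least-cost plan costs $2.34.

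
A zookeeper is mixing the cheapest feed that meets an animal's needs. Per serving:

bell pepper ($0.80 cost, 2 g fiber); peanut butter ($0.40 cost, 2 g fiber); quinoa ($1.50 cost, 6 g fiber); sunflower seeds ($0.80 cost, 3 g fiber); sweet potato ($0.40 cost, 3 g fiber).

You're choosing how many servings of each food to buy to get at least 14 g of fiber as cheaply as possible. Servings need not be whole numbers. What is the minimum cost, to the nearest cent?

$1.87

Cost per g of fiber: sweet potato $0.1333, peanut butter $0.2000, quinoa $0.2500, sunflower seeds $0.2667, bell pepper $0.4000.
With no serving limits, use only sweet potato: 14 g / 3 g = 4.667 servings × $0.40 = $1.87.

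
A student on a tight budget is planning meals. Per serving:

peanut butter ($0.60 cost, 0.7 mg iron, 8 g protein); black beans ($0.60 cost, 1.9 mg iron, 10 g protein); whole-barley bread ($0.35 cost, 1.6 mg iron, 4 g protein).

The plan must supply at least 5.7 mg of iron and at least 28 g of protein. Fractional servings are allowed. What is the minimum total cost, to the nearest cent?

peanut butter only: max(5.7/0.7, 28/8) = 8.143 servings → $4.89.
black beans only: max(5.7/1.9, 28/10) = 3 servings → $1.80.
whole-barley bread only: max(5.7/1.6, 28/4) = 7 servings → $2.45.
peanut butter + black beans: the both-tight solution has a negative serving — not a feasible corner.
peanut butter + whole-barley bread with both tight: 2.2 servings and 2.6 servings → $2.23.
black beans + whole-barley bread with both tight: 2.619 servings and 0.4524 servings → $1.73.
So the least-cost plan costs $1.73.

$1.73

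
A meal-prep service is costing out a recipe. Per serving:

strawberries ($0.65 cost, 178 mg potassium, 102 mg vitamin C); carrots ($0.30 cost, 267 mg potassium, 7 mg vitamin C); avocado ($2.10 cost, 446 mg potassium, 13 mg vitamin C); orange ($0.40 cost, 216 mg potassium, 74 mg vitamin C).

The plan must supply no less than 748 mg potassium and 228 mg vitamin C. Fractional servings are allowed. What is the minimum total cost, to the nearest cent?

$1.32

Minimising a linear cost over {potassium ≥ 748, vitamin C ≥ 228, servings ≥ 0} — the optimum is at a vertex, using one or two foods.
strawberries only: max(748/178, 228/102) = 4.202 servings → $2.73.
carrots only: max(748/267, 228/7) = 32.57 servings → $9.77.
avocado only: max(748/446, 228/13) = 17.54 servings → $36.83.
orange only: max(748/216, 228/74) = 3.463 servings → $1.39.
strawberries + carrots with both tight: 2.141 servings and 1.374 servings → $1.80.
strawberries + avocado with both tight: 2.13 servings and 0.8271 servings → $3.12.
strawberries + orange with both targets exact would need a negative amount; discard.
carrots + avocado: the both-tight solution has a negative serving — not a feasible corner.
carrots + orange with both tight: 0.3345 servings and 3.049 servings → $1.32.
avocado + orange with both tight: 0.2021 servings and 3.046 servings → $1.64.
The minimum over all feasible corners is $1.32.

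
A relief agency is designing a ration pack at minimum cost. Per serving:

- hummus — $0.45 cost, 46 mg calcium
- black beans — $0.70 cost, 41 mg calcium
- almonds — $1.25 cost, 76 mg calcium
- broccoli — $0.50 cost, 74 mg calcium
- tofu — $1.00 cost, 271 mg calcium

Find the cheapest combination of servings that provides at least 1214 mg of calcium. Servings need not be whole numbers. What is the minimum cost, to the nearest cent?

Cost per mg of calcium: tofu $0.0037, broccoli $0.0068, hummus $0.0098, almonds $0.0164, black beans $0.0171.
With no serving limits, use only tofu: 1214 mg / 271 mg = 4.48 servings × $1.00 = $4.48.

$4.48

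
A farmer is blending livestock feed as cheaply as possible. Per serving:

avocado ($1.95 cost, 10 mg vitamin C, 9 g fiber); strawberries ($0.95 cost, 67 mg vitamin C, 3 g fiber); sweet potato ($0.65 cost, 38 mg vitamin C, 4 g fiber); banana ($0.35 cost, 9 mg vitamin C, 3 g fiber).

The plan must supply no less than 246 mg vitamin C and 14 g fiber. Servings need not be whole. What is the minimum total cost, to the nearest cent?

$3.63

Two binding constraints pin down two serving amounts, so the optimal mix uses at most two foods. The candidates are each food alone (scaled to the tighter of vitamin C/fiber) and each pair with both constraints tight.
avocado only: max(246/10, 14/9) = 24.6 servings → $47.97.
strawberries only: max(246/67, 14/3) = 4.667 servings → $4.43.
sweet potato only: max(246/38, 14/4) = 6.474 servings → $4.21.
banana only: max(246/9, 14/3) = 27.33 servings → $9.57.
avocado + strawberries with both tight: 0.349 servings and 3.62 servings → $4.12.
avocado + sweet potato: intersection lies outside the first quadrant.
avocado + banana with both targets exact would need a negative amount; discard.
strawberries + sweet potato with both tight: 2.935 servings and 1.299 servings → $3.63.
strawberries + banana with both tight: 3.517 servings and 1.149 servings → $3.74.
sweet potato + banana: the both-tight solution has a negative serving — not a feasible corner.
The minimum over all feasible corners is $3.63.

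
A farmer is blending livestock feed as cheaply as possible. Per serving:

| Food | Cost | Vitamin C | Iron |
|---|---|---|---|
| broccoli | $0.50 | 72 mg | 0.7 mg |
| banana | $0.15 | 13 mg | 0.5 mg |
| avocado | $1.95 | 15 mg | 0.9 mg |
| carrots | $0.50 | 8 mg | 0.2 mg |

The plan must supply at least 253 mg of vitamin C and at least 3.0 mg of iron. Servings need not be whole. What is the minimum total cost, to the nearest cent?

$1.84

With two linear requirements the optimum uses one or two foods; enumerate the corners.
broccoli only: max(253/72, 3.0/0.7) = 4.286 servings → $2.14.
banana only: max(253/13, 3.0/0.5) = 19.46 servings → $2.92.
avocado only: max(253/15, 3.0/0.9) = 16.87 servings → $32.89.
carrots only: max(253/8, 3.0/0.2) = 31.62 servings → $15.81.
broccoli + banana with both tight: 3.253 servings and 1.446 servings → $1.84.
broccoli + avocado with both tight: 3.365 servings and 0.7164 servings → $3.08.
broccoli + carrots with both tight: 3.023 servings and 4.42 servings → $3.72.
banana + avocado: the both-tight solution has a negative serving — not a feasible corner.
banana + carrots: the both-tight solution has a negative serving — not a feasible corner.
avocado + carrots: intersection lies outside the first quadrant.
Cheapest feasible corner: $1.84.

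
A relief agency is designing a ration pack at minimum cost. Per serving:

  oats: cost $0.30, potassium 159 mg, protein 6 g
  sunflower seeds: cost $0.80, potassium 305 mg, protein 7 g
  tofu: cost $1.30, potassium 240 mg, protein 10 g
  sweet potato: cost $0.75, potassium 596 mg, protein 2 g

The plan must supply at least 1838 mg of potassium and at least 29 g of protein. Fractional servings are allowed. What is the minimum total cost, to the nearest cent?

$2.73

At the optimum either one food covers both requirements or two foods hit both targets exactly; no other combination can be cheaper.
oats only: max(1838/159, 29/6) = 11.56 servings → $3.47.
sunflower seeds only: max(1838/305, 29/7) = 6.026 servings → $4.82.
tofu only: max(1838/240, 29/10) = 7.658 servings → $9.96.
sweet potato only: max(1838/596, 29/2) = 14.5 servings → $10.88.
oats + sunflower seeds: the both-tight solution has a negative serving — not a feasible corner.
oats + tofu with both targets exact would need a negative amount; discard.
oats + sweet potato with both tight: 4.177 servings and 1.97 servings → $2.73.
sunflower seeds + tofu with both targets exact would need a negative amount; discard.
sunflower seeds + sweet potato with both tight: 3.82 servings and 1.129 servings → $3.90.
tofu + sweet potato with both tight: 2.483 servings and 2.084 servings → $4.79.
So the least-cost plan costs $2.73.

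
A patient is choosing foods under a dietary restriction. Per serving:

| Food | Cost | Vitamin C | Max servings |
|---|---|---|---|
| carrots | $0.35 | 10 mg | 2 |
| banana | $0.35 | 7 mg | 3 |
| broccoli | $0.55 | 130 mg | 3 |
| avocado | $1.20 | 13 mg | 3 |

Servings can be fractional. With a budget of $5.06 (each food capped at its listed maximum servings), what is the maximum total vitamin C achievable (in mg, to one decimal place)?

Vitamin C per dollar: broccoli 236.4, carrots 28.57, banana 20, avocado 10.83.
Take 3 servings of broccoli: spends $1.65, +390.0 mg vitamin C (running total 390.0 mg).
Take 2 servings of carrots: spends $0.70, +20.0 mg vitamin C (running total 410.0 mg).
Take 3 servings of banana: spends $1.05, +21.0 mg vitamin C (running total 431.0 mg).
Take 1.383 servings of avocado: spends $1.66, +18.0 mg vitamin C (running total 449.0 mg).
Greedy by best ratio exhausts the cost allowance optimally: 449.0 mg.

449.0 mg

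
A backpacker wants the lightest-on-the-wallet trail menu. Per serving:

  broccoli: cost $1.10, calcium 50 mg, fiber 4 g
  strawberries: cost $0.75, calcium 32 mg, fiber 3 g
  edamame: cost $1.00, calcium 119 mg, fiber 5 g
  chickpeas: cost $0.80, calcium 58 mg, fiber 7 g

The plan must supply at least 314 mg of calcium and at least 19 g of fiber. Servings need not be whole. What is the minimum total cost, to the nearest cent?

The cheapest plan sits at a corner of the feasible region — with two constraints it uses at most two foods.
broccoli only: max(314/50, 19/4) = 6.28 servings → $6.91.
strawberries only: max(314/32, 19/3) = 9.812 servings → $7.36.
edamame only: max(314/119, 19/5) = 3.8 servings → $3.80.
chickpeas only: max(314/58, 19/7) = 5.414 servings → $4.33.
broccoli + strawberries: intersection lies outside the first quadrant.
broccoli + edamame with both tight: 3.058 servings and 1.354 servings → $4.72.
broccoli + chickpeas: the both-tight solution has a negative serving — not a feasible corner.
strawberries + edamame with both tight: 3.508 servings and 1.695 servings → $4.33.
strawberries + chickpeas with both targets exact would need a negative amount; discard.
edamame + chickpeas with both tight: 2.018 servings and 1.273 servings → $3.04.
So the least-cost plan costs $3.04.

$3.04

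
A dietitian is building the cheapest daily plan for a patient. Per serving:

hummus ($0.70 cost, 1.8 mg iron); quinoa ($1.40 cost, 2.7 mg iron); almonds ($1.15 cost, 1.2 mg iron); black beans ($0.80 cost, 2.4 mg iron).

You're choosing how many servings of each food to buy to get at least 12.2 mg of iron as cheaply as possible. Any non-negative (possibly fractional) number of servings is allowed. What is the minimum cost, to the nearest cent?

$4.07

Cost per mg of iron: black beans $0.3333, hummus $0.3889, quinoa $0.5185, almonds $0.9583.
With no serving limits, use only black beans: 12.2 mg / 2.4 mg = 5.083 servings × $0.80 = $4.07.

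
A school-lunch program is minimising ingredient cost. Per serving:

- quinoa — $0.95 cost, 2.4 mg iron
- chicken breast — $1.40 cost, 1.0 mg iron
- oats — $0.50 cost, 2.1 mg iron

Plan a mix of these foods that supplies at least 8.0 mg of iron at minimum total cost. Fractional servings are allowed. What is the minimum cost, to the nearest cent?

Cost per mg of iron: oats $0.2381, quinoa $0.3958, chicken breast $1.4000.
With no serving limits, use only oats: 8.0 mg / 2.1 mg = 3.81 servings × $0.50 = $1.90.

$1.90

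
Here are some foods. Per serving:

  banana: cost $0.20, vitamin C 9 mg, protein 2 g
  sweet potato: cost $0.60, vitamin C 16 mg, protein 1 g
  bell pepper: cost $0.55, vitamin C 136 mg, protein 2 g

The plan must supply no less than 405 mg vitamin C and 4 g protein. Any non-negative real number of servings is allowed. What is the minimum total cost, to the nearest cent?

With two linear requirements the optimum uses one or two foods; enumerate the corners.
banana only: max(405/9, 4/2) = 45 servings → $9.00.
sweet potato only: max(405/16, 4/1) = 25.31 servings → $15.19.
bell pepper only: max(405/136, 4/2) = 2.978 servings → $1.64.
banana + sweet potato: the both-tight solution has a negative serving — not a feasible corner.
banana + bell pepper: the both-tight solution has a negative serving — not a feasible corner.
sweet potato + bell pepper: the both-tight solution has a negative serving — not a feasible corner.
Cheapest feasible corner: $1.64.

$1.64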